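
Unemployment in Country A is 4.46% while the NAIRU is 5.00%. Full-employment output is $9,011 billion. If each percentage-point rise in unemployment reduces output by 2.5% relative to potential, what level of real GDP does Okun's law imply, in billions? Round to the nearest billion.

$9,133 billion

Unemployment gap = 4.46 - 5 = -0.54 points, so the output gap is -2.5 × (-0.54) = 1.35%.
Actual GDP = 9011 × (1 + 1.35/100) = 9011 × 1.0135 ≈ 9133 billion.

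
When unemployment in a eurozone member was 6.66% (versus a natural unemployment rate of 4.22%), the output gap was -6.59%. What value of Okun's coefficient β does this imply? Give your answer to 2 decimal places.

β ≈ 2.70

Okun's law: output gap = -β × (u - u*).
-6.59 = -β × (6.66 - 4.22) = -β × 2.44, so β = 6.59/2.44 = 2.70.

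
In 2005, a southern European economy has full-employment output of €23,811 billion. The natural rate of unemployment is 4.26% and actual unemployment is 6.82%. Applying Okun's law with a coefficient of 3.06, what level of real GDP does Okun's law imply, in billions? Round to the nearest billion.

€21,946 billion

Unemployment gap = 6.82 - 4.26 = 2.56 points, so the output gap is -3.06 × 2.56 = -7.8336%.
Actual GDP = 23811 × (1 - 7.8336/100) = 23811 × 0.921664 ≈ 21946 billion.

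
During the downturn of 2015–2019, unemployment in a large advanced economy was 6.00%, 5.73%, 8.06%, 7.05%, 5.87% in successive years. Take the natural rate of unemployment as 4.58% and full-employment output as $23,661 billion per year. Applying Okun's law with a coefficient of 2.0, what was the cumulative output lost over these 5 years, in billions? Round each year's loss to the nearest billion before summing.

Year 2015: gap = -2.0 × (6 - 4.58) = -2.84%, loss ≈ 23661 × 2.84/100 ≈ 672.
Year 2016: gap = -2.0 × (5.73 - 4.58) = -2.3%, loss ≈ 23661 × 2.3/100 ≈ 544.
Year 2017: gap = -2.0 × (8.06 - 4.58) = -6.96%, loss ≈ 23661 × 6.96/100 ≈ 1647.
Year 2018: gap = -2.0 × (7.05 - 4.58) = -4.94%, loss ≈ 23661 × 4.94/100 ≈ 1169.
Year 2019: gap = -2.0 × (5.87 - 4.58) = -2.58%, loss ≈ 23661 × 2.58/100 ≈ 610.
Total lost output = 672 + 544 + 1647 + 1169 + 610 = 4642 billion.

$4,642 billion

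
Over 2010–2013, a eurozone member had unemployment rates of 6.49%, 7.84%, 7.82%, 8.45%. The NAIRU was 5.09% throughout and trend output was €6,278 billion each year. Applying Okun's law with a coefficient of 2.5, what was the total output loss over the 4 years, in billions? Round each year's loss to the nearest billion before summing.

Year 2010: gap = -2.5 × (6.49 - 5.09) = -3.5%, loss ≈ 6278 × 3.5/100 ≈ 220.
Year 2011: gap = -2.5 × (7.84 - 5.09) = -6.875%, loss ≈ 6278 × 6.875/100 ≈ 432.
Year 2012: gap = -2.5 × (7.82 - 5.09) = -6.825%, loss ≈ 6278 × 6.825/100 ≈ 428.
Year 2013: gap = -2.5 × (8.45 - 5.09) = -8.4%, loss ≈ 6278 × 8.4/100 ≈ 527.
Total lost output = 220 + 432 + 428 + 527 = 1607 billion.

€1,607 billion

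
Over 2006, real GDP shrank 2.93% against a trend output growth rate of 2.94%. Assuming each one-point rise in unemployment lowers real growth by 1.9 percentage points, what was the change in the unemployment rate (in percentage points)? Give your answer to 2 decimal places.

Growth-rate Okun's law: g_Y = g_Y* - β × Δu, so Δu = (g_Y* - g_Y)/β.
Δu = (2.94 + 2.93)/1.9 = 5.87/1.9 = 3.09 percentage points.

3.09 percentage points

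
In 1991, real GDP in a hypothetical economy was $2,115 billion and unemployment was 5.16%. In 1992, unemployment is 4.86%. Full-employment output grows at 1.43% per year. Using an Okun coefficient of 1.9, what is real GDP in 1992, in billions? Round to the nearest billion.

Δu = 4.86 - 5.16 = -0.3 points.
Okun's law (growth form): g_Y = g_Y* - β × Δu = 1.43 - 1.9 × (-0.30) = 1.43 + 0.57 = 2%.
Real GDP in the next year = 2115 × (1 + 2/100) = 2115 × 1.02 ≈ 2157 billion.

$2,157 billion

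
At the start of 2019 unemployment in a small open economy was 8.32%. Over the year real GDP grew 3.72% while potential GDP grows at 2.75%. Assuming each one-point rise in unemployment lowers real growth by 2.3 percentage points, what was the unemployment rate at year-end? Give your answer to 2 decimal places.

Growth-rate Okun's law: g_Y = g_Y* - β × Δu, so Δu = (g_Y* - g_Y)/β.
Δu = (2.75 - 3.72)/2.3 = -0.97/2.3 = -0.42 percentage points.
Year-end unemployment = 8.32 - 0.42 = 7.90%.

7.90%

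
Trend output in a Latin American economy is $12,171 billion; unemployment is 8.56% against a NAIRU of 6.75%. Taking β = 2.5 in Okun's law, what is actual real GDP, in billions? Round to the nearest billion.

Unemployment gap = 8.56 - 6.75 = 1.81 points, so the output gap is -2.5 × 1.81 = -4.525%.
Actual GDP = 12171 × (1 - 4.525/100) = 12171 × 0.95475 ≈ 11620 billion.

$11,620 billion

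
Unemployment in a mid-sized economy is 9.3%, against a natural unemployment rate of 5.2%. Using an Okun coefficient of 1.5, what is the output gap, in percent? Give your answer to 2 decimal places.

The unemployment gap is 9.3 - 5.2 = 4.1 percentage points.
Okun's law gives an output gap of -1.5 × 4.1 = -6.15%, i.e. 6.15% below potential.

-6.15%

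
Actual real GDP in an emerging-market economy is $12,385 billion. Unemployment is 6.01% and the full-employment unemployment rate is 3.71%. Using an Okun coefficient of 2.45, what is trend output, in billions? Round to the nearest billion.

Unemployment gap = 6.01 - 3.71 = 2.3 points, so output gap = -2.45 × 2.3 = -5.635%.
Since Y = Y* × (1 + gap/100), Y* = 12385/0.94365 ≈ 13125 billion.

$13,125 billion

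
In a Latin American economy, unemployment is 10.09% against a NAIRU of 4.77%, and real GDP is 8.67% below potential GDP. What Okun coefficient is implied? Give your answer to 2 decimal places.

Okun's law: output gap = -β × (u - u*).
-8.67 = -β × (10.09 - 4.77) = -β × 5.32, so β = 8.67/5.32 = 1.63.

β ≈ 1.63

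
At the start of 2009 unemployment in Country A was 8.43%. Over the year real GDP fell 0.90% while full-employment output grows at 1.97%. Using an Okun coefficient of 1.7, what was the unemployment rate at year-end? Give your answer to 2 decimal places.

Growth-rate Okun's law: g_Y = g_Y* - β × Δu, so Δu = (g_Y* - g_Y)/β.
Δu = (1.97 + 0.9)/1.7 = 2.87/1.7 = 1.69 percentage points.
Year-end unemployment = 8.43 + 1.69 = 10.12%.

10.12%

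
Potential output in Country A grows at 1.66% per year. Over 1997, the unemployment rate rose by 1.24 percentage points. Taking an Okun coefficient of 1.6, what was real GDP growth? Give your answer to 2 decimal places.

Growth-rate Okun's law: g_Y = g_Y* - β × Δu.
g_Y = 1.66 - 1.6 × (1.24) = 1.66 - 1.984 = -0.324%, i.e. -0.32% to 2 d.p.

-0.32%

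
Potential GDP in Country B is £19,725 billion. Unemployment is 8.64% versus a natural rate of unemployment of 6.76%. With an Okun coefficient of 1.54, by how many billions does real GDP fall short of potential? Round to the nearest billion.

Output gap = -1.54 × (8.64 - 6.76) = -1.54 × 1.88 = -2.8952%.
Actual GDP ≈ 19725 × 0.971048 ≈ 19154 billion, so the shortfall is 19725 - 19154 = 571 billion.

£571 billion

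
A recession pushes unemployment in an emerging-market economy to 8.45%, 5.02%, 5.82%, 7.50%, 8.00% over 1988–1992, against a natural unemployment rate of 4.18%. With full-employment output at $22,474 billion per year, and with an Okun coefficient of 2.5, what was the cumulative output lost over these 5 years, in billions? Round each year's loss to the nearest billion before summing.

$7,803 billion

Year 1988: gap = -2.5 × (8.45 - 4.18) = -10.675%, loss ≈ 22474 × 10.675/100 ≈ 2399.
Year 1989: gap = -2.5 × (5.02 - 4.18) = -2.1%, loss ≈ 22474 × 2.1/100 ≈ 472.
Year 1990: gap = -2.5 × (5.82 - 4.18) = -4.1%, loss ≈ 22474 × 4.1/100 ≈ 921.
Year 1991: gap = -2.5 × (7.5 - 4.18) = -8.3%, loss ≈ 22474 × 8.3/100 ≈ 1865.
Year 1992: gap = -2.5 × (8 - 4.18) = -9.55%, loss ≈ 22474 × 9.55/100 ≈ 2146.
Total lost output = 2399 + 472 + 921 + 1865 + 2146 = 7803 billion.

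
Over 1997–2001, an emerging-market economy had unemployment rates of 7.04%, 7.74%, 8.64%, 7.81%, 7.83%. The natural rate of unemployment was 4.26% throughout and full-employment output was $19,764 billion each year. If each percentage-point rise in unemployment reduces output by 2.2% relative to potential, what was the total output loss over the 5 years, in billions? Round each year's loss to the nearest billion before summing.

$7,722 billion

Year 1997: gap = -2.2 × (7.04 - 4.26) = -6.116%, loss ≈ 19764 × 6.116/100 ≈ 1209.
Year 1998: gap = -2.2 × (7.74 - 4.26) = -7.656%, loss ≈ 19764 × 7.656/100 ≈ 1513.
Year 1999: gap = -2.2 × (8.64 - 4.26) = -9.636%, loss ≈ 19764 × 9.636/100 ≈ 1904.
Year 2000: gap = -2.2 × (7.81 - 4.26) = -7.81%, loss ≈ 19764 × 7.81/100 ≈ 1544.
Year 2001: gap = -2.2 × (7.83 - 4.26) = -7.854%, loss ≈ 19764 × 7.854/100 ≈ 1552.
Total lost output = 1209 + 1513 + 1904 + 1544 + 1552 = 7722 billion.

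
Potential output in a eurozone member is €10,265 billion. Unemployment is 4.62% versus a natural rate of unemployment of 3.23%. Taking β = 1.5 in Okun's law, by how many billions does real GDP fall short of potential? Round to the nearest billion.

Output gap = -1.5 × (4.62 - 3.23) = -1.5 × 1.39 = -2.085%.
Actual GDP ≈ 10265 × 0.97915 ≈ 10051 billion, so the shortfall is 10265 - 10051 = 214 billion.

€214 billion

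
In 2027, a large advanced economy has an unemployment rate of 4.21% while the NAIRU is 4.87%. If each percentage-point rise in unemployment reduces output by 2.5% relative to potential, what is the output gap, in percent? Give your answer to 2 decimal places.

The unemployment gap is 4.21 - 4.87 = -0.66 percentage points.
Okun's law gives an output gap of -2.5 × (-0.66) = 1.65%, i.e. 1.65% above potential.

1.65%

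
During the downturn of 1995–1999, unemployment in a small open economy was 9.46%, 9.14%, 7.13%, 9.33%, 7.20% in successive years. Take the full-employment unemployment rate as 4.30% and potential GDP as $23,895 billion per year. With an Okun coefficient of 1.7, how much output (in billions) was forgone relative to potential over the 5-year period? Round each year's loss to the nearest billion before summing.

Year 1995: gap = -1.7 × (9.46 - 4.3) = -8.772%, loss ≈ 23895 × 8.772/100 ≈ 2096.
Year 1996: gap = -1.7 × (9.14 - 4.3) = -8.228%, loss ≈ 23895 × 8.228/100 ≈ 1966.
Year 1997: gap = -1.7 × (7.13 - 4.3) = -4.811%, loss ≈ 23895 × 4.811/100 ≈ 1150.
Year 1998: gap = -1.7 × (9.33 - 4.3) = -8.551%, loss ≈ 23895 × 8.551/100 ≈ 2043.
Year 1999: gap = -1.7 × (7.2 - 4.3) = -4.93%, loss ≈ 23895 × 4.93/100 ≈ 1178.
Total lost output = 2096 + 1966 + 1150 + 2043 + 1178 = 8433 billion.

$8,433 billion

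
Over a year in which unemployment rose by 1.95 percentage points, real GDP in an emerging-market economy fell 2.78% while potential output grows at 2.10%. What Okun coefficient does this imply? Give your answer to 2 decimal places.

β ≈ 2.50

Growth form: g_Y = g_Y* - β × Δu, so β = (g_Y* - g_Y)/Δu.
β = (2.1 + 2.78)/1.95 = 4.88/1.95 = 2.50.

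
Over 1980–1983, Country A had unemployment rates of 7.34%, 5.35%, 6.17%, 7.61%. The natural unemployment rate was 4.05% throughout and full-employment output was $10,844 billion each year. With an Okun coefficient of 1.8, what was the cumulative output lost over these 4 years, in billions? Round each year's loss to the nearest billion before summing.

$2,005 billion

Year 1980: gap = -1.8 × (7.34 - 4.05) = -5.922%, loss ≈ 10844 × 5.922/100 ≈ 642.
Year 1981: gap = -1.8 × (5.35 - 4.05) = -2.34%, loss ≈ 10844 × 2.34/100 ≈ 254.
Year 1982: gap = -1.8 × (6.17 - 4.05) = -3.816%, loss ≈ 10844 × 3.816/100 ≈ 414.
Year 1983: gap = -1.8 × (7.61 - 4.05) = -6.408%, loss ≈ 10844 × 6.408/100 ≈ 695.
Total lost output = 642 + 254 + 414 + 695 = 2005 billion.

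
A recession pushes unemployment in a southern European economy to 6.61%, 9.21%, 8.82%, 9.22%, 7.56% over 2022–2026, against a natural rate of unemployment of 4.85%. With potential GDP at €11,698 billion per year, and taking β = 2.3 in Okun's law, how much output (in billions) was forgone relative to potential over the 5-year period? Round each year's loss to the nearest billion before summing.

€4,620 billion

Year 2022: gap = -2.3 × (6.61 - 4.85) = -4.048%, loss ≈ 11698 × 4.048/100 ≈ 474.
Year 2023: gap = -2.3 × (9.21 - 4.85) = -10.028%, loss ≈ 11698 × 10.028/100 ≈ 1173.
Year 2024: gap = -2.3 × (8.82 - 4.85) = -9.131%, loss ≈ 11698 × 9.131/100 ≈ 1068.
Year 2025: gap = -2.3 × (9.22 - 4.85) = -10.051%, loss ≈ 11698 × 10.051/100 ≈ 1176.
Year 2026: gap = -2.3 × (7.56 - 4.85) = -6.233%, loss ≈ 11698 × 6.233/100 ≈ 729.
Total lost output = 474 + 1173 + 1068 + 1176 + 729 = 4620 billion.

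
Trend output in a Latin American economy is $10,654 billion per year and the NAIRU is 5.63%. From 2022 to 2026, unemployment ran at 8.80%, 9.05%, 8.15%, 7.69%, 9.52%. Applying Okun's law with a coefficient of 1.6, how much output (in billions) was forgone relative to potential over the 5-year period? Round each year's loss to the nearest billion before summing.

$2,567 billion

Year 2022: gap = -1.6 × (8.8 - 5.63) = -5.072%, loss ≈ 10654 × 5.072/100 ≈ 540.
Year 2023: gap = -1.6 × (9.05 - 5.63) = -5.472%, loss ≈ 10654 × 5.472/100 ≈ 583.
Year 2024: gap = -1.6 × (8.15 - 5.63) = -4.032%, loss ≈ 10654 × 4.032/100 ≈ 430.
Year 2025: gap = -1.6 × (7.69 - 5.63) = -3.296%, loss ≈ 10654 × 3.296/100 ≈ 351.
Year 2026: gap = -1.6 × (9.52 - 5.63) = -6.224%, loss ≈ 10654 × 6.224/100 ≈ 663.
Total lost output = 540 + 583 + 430 + 351 + 663 = 2567 billion.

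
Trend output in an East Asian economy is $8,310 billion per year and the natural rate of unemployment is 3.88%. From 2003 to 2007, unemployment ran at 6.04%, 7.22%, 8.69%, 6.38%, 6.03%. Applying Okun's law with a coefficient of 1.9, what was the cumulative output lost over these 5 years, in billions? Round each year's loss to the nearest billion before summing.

Year 2003: gap = -1.9 × (6.04 - 3.88) = -4.104%, loss ≈ 8310 × 4.104/100 ≈ 341.
Year 2004: gap = -1.9 × (7.22 - 3.88) = -6.346%, loss ≈ 8310 × 6.346/100 ≈ 527.
Year 2005: gap = -1.9 × (8.69 - 3.88) = -9.139%, loss ≈ 8310 × 9.139/100 ≈ 759.
Year 2006: gap = -1.9 × (6.38 - 3.88) = -4.75%, loss ≈ 8310 × 4.75/100 ≈ 395.
Year 2007: gap = -1.9 × (6.03 - 3.88) = -4.085%, loss ≈ 8310 × 4.085/100 ≈ 339.
Total lost output = 341 + 527 + 759 + 395 + 339 = 2361 billion.

$2,361 billion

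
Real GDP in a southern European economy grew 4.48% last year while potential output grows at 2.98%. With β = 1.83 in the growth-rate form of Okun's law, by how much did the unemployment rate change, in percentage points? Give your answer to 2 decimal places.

Growth-rate Okun's law: g_Y = g_Y* - β × Δu, so Δu = (g_Y* - g_Y)/β.
Δu = (2.98 - 4.48)/1.83 = -1.5/1.83 = -0.82 percentage points.

-0.82 percentage points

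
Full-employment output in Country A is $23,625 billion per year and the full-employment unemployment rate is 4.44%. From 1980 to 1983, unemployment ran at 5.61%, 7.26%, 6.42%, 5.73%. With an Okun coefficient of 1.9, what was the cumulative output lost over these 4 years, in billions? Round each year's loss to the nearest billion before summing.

Year 1980: gap = -1.9 × (5.61 - 4.44) = -2.223%, loss ≈ 23625 × 2.223/100 ≈ 525.
Year 1981: gap = -1.9 × (7.26 - 4.44) = -5.358%, loss ≈ 23625 × 5.358/100 ≈ 1266.
Year 1982: gap = -1.9 × (6.42 - 4.44) = -3.762%, loss ≈ 23625 × 3.762/100 ≈ 889.
Year 1983: gap = -1.9 × (5.73 - 4.44) = -2.451%, loss ≈ 23625 × 2.451/100 ≈ 579.
Total lost output = 525 + 1266 + 889 + 579 = 3259 billion.

$3,259 billion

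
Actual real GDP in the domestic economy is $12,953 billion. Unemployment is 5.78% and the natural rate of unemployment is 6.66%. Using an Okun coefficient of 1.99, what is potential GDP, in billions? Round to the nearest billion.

$12,730 billion

Unemployment gap = 5.78 - 6.66 = -0.88 points, so output gap = -1.99 × (-0.88) = 1.7512%.
Since Y = Y* × (1 + gap/100), Y* = 12953/1.017512 ≈ 12730 billion.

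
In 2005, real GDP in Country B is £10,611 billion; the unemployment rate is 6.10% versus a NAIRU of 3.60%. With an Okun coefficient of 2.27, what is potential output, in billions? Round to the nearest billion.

£11,249 billion

Unemployment gap = 6.1 - 3.6 = 2.5 points, so output gap = -2.27 × 2.5 = -5.675%.
Since Y = Y* × (1 + gap/100), Y* = 10611/0.94325 ≈ 11249 billion.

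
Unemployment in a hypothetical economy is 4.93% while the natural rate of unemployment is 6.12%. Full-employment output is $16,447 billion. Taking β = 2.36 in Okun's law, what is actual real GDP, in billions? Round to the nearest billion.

$16,909 billion

Unemployment gap = 4.93 - 6.12 = -1.19 points, so the output gap is -2.36 × (-1.19) = 2.8084%.
Actual GDP = 16447 × (1 + 2.8084/100) = 16447 × 1.028084 ≈ 16909 billion.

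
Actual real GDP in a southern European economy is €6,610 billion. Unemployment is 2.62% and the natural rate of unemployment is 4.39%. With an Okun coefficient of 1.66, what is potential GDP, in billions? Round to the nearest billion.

Unemployment gap = 2.62 - 4.39 = -1.77 points, so output gap = -1.66 × (-1.77) = 2.9382%.
Since Y = Y* × (1 + gap/100), Y* = 6610/1.029382 ≈ 6421 billion.

€6,421 billion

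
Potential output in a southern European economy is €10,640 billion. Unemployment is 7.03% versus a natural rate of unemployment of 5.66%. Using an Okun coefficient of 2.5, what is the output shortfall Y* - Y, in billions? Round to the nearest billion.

Output gap = -2.5 × (7.03 - 5.66) = -2.5 × 1.37 = -3.425%.
Actual GDP ≈ 10640 × 0.96575 ≈ 10276 billion, so the shortfall is 10640 - 10276 = 364 billion.

€364 billion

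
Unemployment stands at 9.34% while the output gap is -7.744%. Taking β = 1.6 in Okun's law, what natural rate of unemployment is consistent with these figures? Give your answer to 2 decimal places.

From Okun's law, u - u* = -(output gap)/β = -(-7.744)/1.6 = 4.84 points.
So u* = 9.34 - 4.84 = 4.50%.

4.50%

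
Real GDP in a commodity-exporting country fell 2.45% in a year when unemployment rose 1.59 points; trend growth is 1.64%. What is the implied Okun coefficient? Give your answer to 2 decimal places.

Growth form: g_Y = g_Y* - β × Δu, so β = (g_Y* - g_Y)/Δu.
β = (1.64 + 2.45)/1.59 = 4.09/1.59 = 2.57.

β ≈ 2.57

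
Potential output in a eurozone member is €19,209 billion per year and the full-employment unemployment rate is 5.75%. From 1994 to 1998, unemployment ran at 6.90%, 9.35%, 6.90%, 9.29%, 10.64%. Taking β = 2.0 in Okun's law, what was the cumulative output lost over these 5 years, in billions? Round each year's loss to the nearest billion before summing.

€5,506 billion

Year 1994: gap = -2.0 × (6.9 - 5.75) = -2.3%, loss ≈ 19209 × 2.3/100 ≈ 442.
Year 1995: gap = -2.0 × (9.35 - 5.75) = -7.2%, loss ≈ 19209 × 7.2/100 ≈ 1383.
Year 1996: gap = -2.0 × (6.9 - 5.75) = -2.3%, loss ≈ 19209 × 2.3/100 ≈ 442.
Year 1997: gap = -2.0 × (9.29 - 5.75) = -7.08%, loss ≈ 19209 × 7.08/100 ≈ 1360.
Year 1998: gap = -2.0 × (10.64 - 5.75) = -9.78%, loss ≈ 19209 × 9.78/100 ≈ 1879.
Total lost output = 442 + 1383 + 442 + 1360 + 1879 = 5506 billion.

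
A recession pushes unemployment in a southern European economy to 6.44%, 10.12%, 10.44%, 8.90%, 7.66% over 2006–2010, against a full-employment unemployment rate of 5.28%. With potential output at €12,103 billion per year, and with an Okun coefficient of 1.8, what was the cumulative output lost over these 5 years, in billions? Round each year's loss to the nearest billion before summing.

Year 2006: gap = -1.8 × (6.44 - 5.28) = -2.088%, loss ≈ 12103 × 2.088/100 ≈ 253.
Year 2007: gap = -1.8 × (10.12 - 5.28) = -8.712%, loss ≈ 12103 × 8.712/100 ≈ 1054.
Year 2008: gap = -1.8 × (10.44 - 5.28) = -9.288%, loss ≈ 12103 × 9.288/100 ≈ 1124.
Year 2009: gap = -1.8 × (8.9 - 5.28) = -6.516%, loss ≈ 12103 × 6.516/100 ≈ 789.
Year 2010: gap = -1.8 × (7.66 - 5.28) = -4.284%, loss ≈ 12103 × 4.284/100 ≈ 518.
Total lost output = 253 + 1054 + 1124 + 789 + 518 = 3738 billion.

€3,738 billion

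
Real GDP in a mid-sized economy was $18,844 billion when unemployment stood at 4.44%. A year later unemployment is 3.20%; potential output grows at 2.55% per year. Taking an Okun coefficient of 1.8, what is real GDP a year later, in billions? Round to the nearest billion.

$19,745 billion

Δu = 3.2 - 4.44 = -1.24 points.
Okun's law (growth form): g_Y = g_Y* - β × Δu = 2.55 - 1.8 × (-1.24) = 2.55 + 2.232 = 4.782%.
Real GDP in the next year = 18844 × (1 + 4.782/100) = 18844 × 1.04782 ≈ 19745 billion.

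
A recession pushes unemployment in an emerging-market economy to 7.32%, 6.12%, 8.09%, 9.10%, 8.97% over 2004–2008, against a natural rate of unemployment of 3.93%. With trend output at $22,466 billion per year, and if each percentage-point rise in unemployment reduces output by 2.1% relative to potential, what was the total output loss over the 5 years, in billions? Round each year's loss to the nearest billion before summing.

Year 2004: gap = -2.1 × (7.32 - 3.93) = -7.119%, loss ≈ 22466 × 7.119/100 ≈ 1599.
Year 2005: gap = -2.1 × (6.12 - 3.93) = -4.599%, loss ≈ 22466 × 4.599/100 ≈ 1033.
Year 2006: gap = -2.1 × (8.09 - 3.93) = -8.736%, loss ≈ 22466 × 8.736/100 ≈ 1963.
Year 2007: gap = -2.1 × (9.1 - 3.93) = -10.857%, loss ≈ 22466 × 10.857/100 ≈ 2439.
Year 2008: gap = -2.1 × (8.97 - 3.93) = -10.584%, loss ≈ 22466 × 10.584/100 ≈ 2378.
Total lost output = 1599 + 1033 + 1963 + 2439 + 2378 = 9412 billion.

$9,412 billion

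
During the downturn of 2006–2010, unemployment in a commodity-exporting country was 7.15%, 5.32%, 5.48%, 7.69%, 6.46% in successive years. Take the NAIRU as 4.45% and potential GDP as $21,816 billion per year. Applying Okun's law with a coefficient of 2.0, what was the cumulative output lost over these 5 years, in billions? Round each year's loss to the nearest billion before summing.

Year 2006: gap = -2.0 × (7.15 - 4.45) = -5.4%, loss ≈ 21816 × 5.4/100 ≈ 1178.
Year 2007: gap = -2.0 × (5.32 - 4.45) = -1.74%, loss ≈ 21816 × 1.74/100 ≈ 380.
Year 2008: gap = -2.0 × (5.48 - 4.45) = -2.06%, loss ≈ 21816 × 2.06/100 ≈ 449.
Year 2009: gap = -2.0 × (7.69 - 4.45) = -6.48%, loss ≈ 21816 × 6.48/100 ≈ 1414.
Year 2010: gap = -2.0 × (6.46 - 4.45) = -4.02%, loss ≈ 21816 × 4.02/100 ≈ 877.
Total lost output = 1178 + 380 + 449 + 1414 + 877 = 4298 billion.

$4,298 billion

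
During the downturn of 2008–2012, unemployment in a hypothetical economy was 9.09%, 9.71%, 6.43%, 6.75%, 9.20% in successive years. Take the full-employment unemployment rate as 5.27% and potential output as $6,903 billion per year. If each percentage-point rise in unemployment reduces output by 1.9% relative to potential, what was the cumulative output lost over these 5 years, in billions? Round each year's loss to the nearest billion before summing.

Year 2008: gap = -1.9 × (9.09 - 5.27) = -7.258%, loss ≈ 6903 × 7.258/100 ≈ 501.
Year 2009: gap = -1.9 × (9.71 - 5.27) = -8.436%, loss ≈ 6903 × 8.436/100 ≈ 582.
Year 2010: gap = -1.9 × (6.43 - 5.27) = -2.204%, loss ≈ 6903 × 2.204/100 ≈ 152.
Year 2011: gap = -1.9 × (6.75 - 5.27) = -2.812%, loss ≈ 6903 × 2.812/100 ≈ 194.
Year 2012: gap = -1.9 × (9.2 - 5.27) = -7.467%, loss ≈ 6903 × 7.467/100 ≈ 515.
Total lost output = 501 + 582 + 152 + 194 + 515 = 1944 billion.

$1,944 billion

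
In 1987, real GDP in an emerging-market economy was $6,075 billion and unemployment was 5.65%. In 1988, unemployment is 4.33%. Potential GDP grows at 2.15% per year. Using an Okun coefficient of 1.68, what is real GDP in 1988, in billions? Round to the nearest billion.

$6,340 billion

Δu = 4.33 - 5.65 = -1.32 points.
Okun's law (growth form): g_Y = g_Y* - β × Δu = 2.15 - 1.68 × (-1.32) = 2.15 + 2.2176 = 4.3676%.
Real GDP in the next year = 6075 × (1 + 4.3676/100) = 6075 × 1.043676 ≈ 6340 billion.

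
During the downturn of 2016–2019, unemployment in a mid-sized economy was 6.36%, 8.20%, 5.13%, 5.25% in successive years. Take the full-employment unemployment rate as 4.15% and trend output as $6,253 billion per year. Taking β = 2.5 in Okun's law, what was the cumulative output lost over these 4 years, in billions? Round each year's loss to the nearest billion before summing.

Year 2016: gap = -2.5 × (6.36 - 4.15) = -5.525%, loss ≈ 6253 × 5.525/100 ≈ 345.
Year 2017: gap = -2.5 × (8.2 - 4.15) = -10.125%, loss ≈ 6253 × 10.125/100 ≈ 633.
Year 2018: gap = -2.5 × (5.13 - 4.15) = -2.45%, loss ≈ 6253 × 2.45/100 ≈ 153.
Year 2019: gap = -2.5 × (5.25 - 4.15) = -2.75%, loss ≈ 6253 × 2.75/100 ≈ 172.
Total lost output = 345 + 633 + 153 + 172 = 1303 billion.

$1,303 billion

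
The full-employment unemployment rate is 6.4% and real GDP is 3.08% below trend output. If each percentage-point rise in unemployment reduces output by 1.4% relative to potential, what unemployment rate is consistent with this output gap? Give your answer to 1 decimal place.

From Okun's law, u - u* = -(output gap)/β = -(-3.08)/1.4 = 2.2 points.
So u = 6.4 + 2.2 = 8.6%.

8.6%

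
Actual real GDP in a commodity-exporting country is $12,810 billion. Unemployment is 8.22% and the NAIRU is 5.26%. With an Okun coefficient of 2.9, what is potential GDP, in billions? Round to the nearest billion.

Unemployment gap = 8.22 - 5.26 = 2.96 points, so output gap = -2.9 × 2.96 = -8.584%.
Since Y = Y* × (1 + gap/100), Y* = 12810/0.91416 ≈ 14013 billion.

$14,013 billion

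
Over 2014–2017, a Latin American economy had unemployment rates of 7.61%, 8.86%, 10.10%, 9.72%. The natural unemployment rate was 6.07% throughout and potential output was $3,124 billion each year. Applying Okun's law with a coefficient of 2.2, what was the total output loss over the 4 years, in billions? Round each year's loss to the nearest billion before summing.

Year 2014: gap = -2.2 × (7.61 - 6.07) = -3.388%, loss ≈ 3124 × 3.388/100 ≈ 106.
Year 2015: gap = -2.2 × (8.86 - 6.07) = -6.138%, loss ≈ 3124 × 6.138/100 ≈ 192.
Year 2016: gap = -2.2 × (10.1 - 6.07) = -8.866%, loss ≈ 3124 × 8.866/100 ≈ 277.
Year 2017: gap = -2.2 × (9.72 - 6.07) = -8.03%, loss ≈ 3124 × 8.03/100 ≈ 251.
Total lost output = 106 + 192 + 277 + 251 = 826 billion.

$826 billion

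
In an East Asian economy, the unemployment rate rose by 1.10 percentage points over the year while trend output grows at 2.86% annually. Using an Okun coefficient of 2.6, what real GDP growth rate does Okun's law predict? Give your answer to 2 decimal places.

Growth-rate Okun's law: g_Y = g_Y* - β × Δu.
g_Y = 2.86 - 2.6 × (1.10) = 2.86 - 2.86 = 0%, i.e. 0.00% to 2 d.p.

0.00%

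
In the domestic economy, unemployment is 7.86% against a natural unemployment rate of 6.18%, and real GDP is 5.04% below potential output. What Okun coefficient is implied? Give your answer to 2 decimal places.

Okun's law: output gap = -β × (u - u*).
-5.04 = -β × (7.86 - 6.18) = -β × 1.68, so β = 5.04/1.68 = 3.00.

β ≈ 3.00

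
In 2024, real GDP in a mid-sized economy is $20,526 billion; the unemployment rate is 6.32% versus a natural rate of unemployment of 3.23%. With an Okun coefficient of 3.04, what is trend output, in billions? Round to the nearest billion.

Unemployment gap = 6.32 - 3.23 = 3.09 points, so output gap = -3.04 × 3.09 = -9.3936%.
Since Y = Y* × (1 + gap/100), Y* = 20526/0.906064 ≈ 22654 billion.

$22,654 billion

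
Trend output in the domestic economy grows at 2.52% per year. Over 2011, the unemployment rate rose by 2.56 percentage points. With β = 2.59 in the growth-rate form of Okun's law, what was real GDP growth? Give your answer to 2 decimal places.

-4.11%

Growth-rate Okun's law: g_Y = g_Y* - β × Δu.
g_Y = 2.52 - 2.59 × (2.56) = 2.52 - 6.6304 = -4.1104%, i.e. -4.11% to 2 d.p.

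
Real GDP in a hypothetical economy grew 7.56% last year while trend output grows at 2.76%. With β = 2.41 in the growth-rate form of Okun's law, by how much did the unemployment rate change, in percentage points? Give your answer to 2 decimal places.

Growth-rate Okun's law: g_Y = g_Y* - β × Δu, so Δu = (g_Y* - g_Y)/β.
Δu = (2.76 - 7.56)/2.41 = -4.8/2.41 = -1.99 percentage points.

-1.99 percentage points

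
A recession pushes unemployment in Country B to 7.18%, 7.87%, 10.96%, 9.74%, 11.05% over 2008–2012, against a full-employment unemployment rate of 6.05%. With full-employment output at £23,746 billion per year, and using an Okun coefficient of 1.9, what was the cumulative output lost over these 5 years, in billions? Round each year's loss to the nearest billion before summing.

Year 2008: gap = -1.9 × (7.18 - 6.05) = -2.147%, loss ≈ 23746 × 2.147/100 ≈ 510.
Year 2009: gap = -1.9 × (7.87 - 6.05) = -3.458%, loss ≈ 23746 × 3.458/100 ≈ 821.
Year 2010: gap = -1.9 × (10.96 - 6.05) = -9.329%, loss ≈ 23746 × 9.329/100 ≈ 2215.
Year 2011: gap = -1.9 × (9.74 - 6.05) = -7.011%, loss ≈ 23746 × 7.011/100 ≈ 1665.
Year 2012: gap = -1.9 × (11.05 - 6.05) = -9.5%, loss ≈ 23746 × 9.5/100 ≈ 2256.
Total lost output = 510 + 821 + 2215 + 1665 + 2256 = 7467 billion.

£7,467 billion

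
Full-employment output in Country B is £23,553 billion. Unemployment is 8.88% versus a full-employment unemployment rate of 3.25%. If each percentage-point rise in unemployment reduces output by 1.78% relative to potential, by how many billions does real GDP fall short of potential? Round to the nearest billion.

Output gap = -1.78 × (8.88 - 3.25) = -1.78 × 5.63 = -10.0214%.
Actual GDP ≈ 23553 × 0.899786 ≈ 21193 billion, so the shortfall is 23553 - 21193 = 2360 billion.

£2,360 billion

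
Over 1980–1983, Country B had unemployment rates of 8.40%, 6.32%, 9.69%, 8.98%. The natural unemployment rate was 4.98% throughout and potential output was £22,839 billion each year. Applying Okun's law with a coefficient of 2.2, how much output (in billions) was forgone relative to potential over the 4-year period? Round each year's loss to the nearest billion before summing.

Year 1980: gap = -2.2 × (8.4 - 4.98) = -7.524%, loss ≈ 22839 × 7.524/100 ≈ 1718.
Year 1981: gap = -2.2 × (6.32 - 4.98) = -2.948%, loss ≈ 22839 × 2.948/100 ≈ 673.
Year 1982: gap = -2.2 × (9.69 - 4.98) = -10.362%, loss ≈ 22839 × 10.362/100 ≈ 2367.
Year 1983: gap = -2.2 × (8.98 - 4.98) = -8.8%, loss ≈ 22839 × 8.8/100 ≈ 2010.
Total lost output = 1718 + 673 + 2367 + 2010 = 6768 billion.

£6,768 billion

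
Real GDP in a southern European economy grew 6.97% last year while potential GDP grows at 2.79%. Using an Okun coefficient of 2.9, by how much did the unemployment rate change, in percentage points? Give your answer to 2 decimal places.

Growth-rate Okun's law: g_Y = g_Y* - β × Δu, so Δu = (g_Y* - g_Y)/β.
Δu = (2.79 - 6.97)/2.9 = -4.18/2.9 = -1.44 percentage points.

-1.44 percentage points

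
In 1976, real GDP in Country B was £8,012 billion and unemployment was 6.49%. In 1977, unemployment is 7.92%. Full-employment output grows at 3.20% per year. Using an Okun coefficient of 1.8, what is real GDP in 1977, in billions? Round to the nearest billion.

Δu = 7.92 - 6.49 = 1.43 points.
Okun's law (growth form): g_Y = g_Y* - β × Δu = 3.20 - 1.8 × (1.43) = 3.2 - 2.574 = 0.626%.
Real GDP in the next year = 8012 × (1 + 0.626/100) = 8012 × 1.00626 ≈ 8062 billion.

£8,062 billion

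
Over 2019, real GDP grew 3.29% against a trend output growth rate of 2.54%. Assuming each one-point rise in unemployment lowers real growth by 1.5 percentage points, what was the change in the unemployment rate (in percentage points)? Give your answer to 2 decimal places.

Growth-rate Okun's law: g_Y = g_Y* - β × Δu, so Δu = (g_Y* - g_Y)/β.
Δu = (2.54 - 3.29)/1.5 = -0.75/1.5 = -0.50 percentage points.

-0.50 percentage points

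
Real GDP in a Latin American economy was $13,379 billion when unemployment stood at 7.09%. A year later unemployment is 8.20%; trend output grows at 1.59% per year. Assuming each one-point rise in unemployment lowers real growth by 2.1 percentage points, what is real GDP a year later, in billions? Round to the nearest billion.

$13,280 billion

Δu = 8.2 - 7.09 = 1.11 points.
Okun's law (growth form): g_Y = g_Y* - β × Δu = 1.59 - 2.1 × (1.11) = 1.59 - 2.331 = -0.741%.
Real GDP in the next year = 13379 × (1 - 0.741/100) = 13379 × 0.99259 ≈ 13280 billion.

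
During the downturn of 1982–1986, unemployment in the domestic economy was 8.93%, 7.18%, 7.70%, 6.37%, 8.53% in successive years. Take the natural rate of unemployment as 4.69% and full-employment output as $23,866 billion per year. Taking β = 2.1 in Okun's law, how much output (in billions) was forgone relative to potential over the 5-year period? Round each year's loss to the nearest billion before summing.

Year 1982: gap = -2.1 × (8.93 - 4.69) = -8.904%, loss ≈ 23866 × 8.904/100 ≈ 2125.
Year 1983: gap = -2.1 × (7.18 - 4.69) = -5.229%, loss ≈ 23866 × 5.229/100 ≈ 1248.
Year 1984: gap = -2.1 × (7.7 - 4.69) = -6.321%, loss ≈ 23866 × 6.321/100 ≈ 1509.
Year 1985: gap = -2.1 × (6.37 - 4.69) = -3.528%, loss ≈ 23866 × 3.528/100 ≈ 842.
Year 1986: gap = -2.1 × (8.53 - 4.69) = -8.064%, loss ≈ 23866 × 8.064/100 ≈ 1925.
Total lost output = 2125 + 1248 + 1509 + 842 + 1925 = 7649 billion.

$7,649 billion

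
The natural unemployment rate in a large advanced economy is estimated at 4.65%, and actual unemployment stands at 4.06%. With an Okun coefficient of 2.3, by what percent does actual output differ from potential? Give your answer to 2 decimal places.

The unemployment gap is 4.06 - 4.65 = -0.59 percentage points.
Okun's law gives an output gap of -2.3 × (-0.59) = 1.357%, i.e. 1.36% above potential.

1.36%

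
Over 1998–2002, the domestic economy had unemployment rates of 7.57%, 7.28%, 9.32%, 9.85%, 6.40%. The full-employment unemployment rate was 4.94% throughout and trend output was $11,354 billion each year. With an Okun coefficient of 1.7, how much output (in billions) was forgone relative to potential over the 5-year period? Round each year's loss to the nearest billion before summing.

Year 1998: gap = -1.7 × (7.57 - 4.94) = -4.471%, loss ≈ 11354 × 4.471/100 ≈ 508.
Year 1999: gap = -1.7 × (7.28 - 4.94) = -3.978%, loss ≈ 11354 × 3.978/100 ≈ 452.
Year 2000: gap = -1.7 × (9.32 - 4.94) = -7.446%, loss ≈ 11354 × 7.446/100 ≈ 845.
Year 2001: gap = -1.7 × (9.85 - 4.94) = -8.347%, loss ≈ 11354 × 8.347/100 ≈ 948.
Year 2002: gap = -1.7 × (6.4 - 4.94) = -2.482%, loss ≈ 11354 × 2.482/100 ≈ 282.
Total lost output = 508 + 452 + 845 + 948 + 282 = 3035 billion.

$3,035 billion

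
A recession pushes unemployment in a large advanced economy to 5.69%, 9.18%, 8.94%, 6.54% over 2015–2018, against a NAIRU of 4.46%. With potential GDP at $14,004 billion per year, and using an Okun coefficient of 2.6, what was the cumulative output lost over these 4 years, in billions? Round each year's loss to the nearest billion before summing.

Year 2015: gap = -2.6 × (5.69 - 4.46) = -3.198%, loss ≈ 14004 × 3.198/100 ≈ 448.
Year 2016: gap = -2.6 × (9.18 - 4.46) = -12.272%, loss ≈ 14004 × 12.272/100 ≈ 1719.
Year 2017: gap = -2.6 × (8.94 - 4.46) = -11.648%, loss ≈ 14004 × 11.648/100 ≈ 1631.
Year 2018: gap = -2.6 × (6.54 - 4.46) = -5.408%, loss ≈ 14004 × 5.408/100 ≈ 757.
Total lost output = 448 + 1719 + 1631 + 757 = 4555 billion.

$4,555 billion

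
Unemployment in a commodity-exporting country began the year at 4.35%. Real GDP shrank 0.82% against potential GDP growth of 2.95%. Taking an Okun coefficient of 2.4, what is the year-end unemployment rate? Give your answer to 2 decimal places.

5.92%

Growth-rate Okun's law: g_Y = g_Y* - β × Δu, so Δu = (g_Y* - g_Y)/β.
Δu = (2.95 + 0.82)/2.4 = 3.77/2.4 = 1.57 percentage points.
Year-end unemployment = 4.35 + 1.57 = 5.92%.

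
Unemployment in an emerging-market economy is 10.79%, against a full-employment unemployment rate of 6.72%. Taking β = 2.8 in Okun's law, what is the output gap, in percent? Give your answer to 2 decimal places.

The unemployment gap is 10.79 - 6.72 = 4.07 percentage points.
Okun's law gives an output gap of -2.8 × 4.07 = -11.396%, i.e. 11.40% below potential.

-11.40%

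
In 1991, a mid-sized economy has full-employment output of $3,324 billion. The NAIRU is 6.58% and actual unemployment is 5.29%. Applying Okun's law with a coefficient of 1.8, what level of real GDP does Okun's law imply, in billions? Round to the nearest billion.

Unemployment gap = 5.29 - 6.58 = -1.29 points, so the output gap is -1.8 × (-1.29) = 2.322%.
Actual GDP = 3324 × (1 + 2.322/100) = 3324 × 1.02322 ≈ 3401 billion.

$3,401 billion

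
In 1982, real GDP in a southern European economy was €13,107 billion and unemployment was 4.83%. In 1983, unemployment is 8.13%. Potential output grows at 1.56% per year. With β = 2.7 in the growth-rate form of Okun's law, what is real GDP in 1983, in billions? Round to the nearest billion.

€12,144 billion

Δu = 8.13 - 4.83 = 3.3 points.
Okun's law (growth form): g_Y = g_Y* - β × Δu = 1.56 - 2.7 × (3.30) = 1.56 - 8.91 = -7.35%.
Real GDP in the next year = 13107 × (1 - 7.35/100) = 13107 × 0.9265 ≈ 12144 billion.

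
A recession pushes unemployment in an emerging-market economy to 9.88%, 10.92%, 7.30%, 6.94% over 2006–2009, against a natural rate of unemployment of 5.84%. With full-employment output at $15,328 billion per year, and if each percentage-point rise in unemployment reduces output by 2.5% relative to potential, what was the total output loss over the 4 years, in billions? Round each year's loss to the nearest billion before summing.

$4,476 billion

Year 2006: gap = -2.5 × (9.88 - 5.84) = -10.1%, loss ≈ 15328 × 10.1/100 ≈ 1548.
Year 2007: gap = -2.5 × (10.92 - 5.84) = -12.7%, loss ≈ 15328 × 12.7/100 ≈ 1947.
Year 2008: gap = -2.5 × (7.3 - 5.84) = -3.65%, loss ≈ 15328 × 3.65/100 ≈ 559.
Year 2009: gap = -2.5 × (6.94 - 5.84) = -2.75%, loss ≈ 15328 × 2.75/100 ≈ 422.
Total lost output = 1548 + 1947 + 559 + 422 = 4476 billion.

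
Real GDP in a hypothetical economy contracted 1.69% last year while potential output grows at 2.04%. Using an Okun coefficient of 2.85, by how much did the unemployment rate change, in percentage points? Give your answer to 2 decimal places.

1.31 percentage points

Growth-rate Okun's law: g_Y = g_Y* - β × Δu, so Δu = (g_Y* - g_Y)/β.
Δu = (2.04 + 1.69)/2.85 = 3.73/2.85 = 1.31 percentage points.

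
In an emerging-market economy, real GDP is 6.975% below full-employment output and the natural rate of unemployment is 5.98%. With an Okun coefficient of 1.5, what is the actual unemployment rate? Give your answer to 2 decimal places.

From Okun's law, u - u* = -(output gap)/β = -(-6.975)/1.5 = 4.65 points.
So u = 5.98 + 4.65 = 10.63%.

10.63%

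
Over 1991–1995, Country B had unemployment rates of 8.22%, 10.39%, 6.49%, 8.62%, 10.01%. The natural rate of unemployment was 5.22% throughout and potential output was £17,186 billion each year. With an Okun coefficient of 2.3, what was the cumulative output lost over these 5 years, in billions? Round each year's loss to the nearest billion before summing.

£6,969 billion

Year 1991: gap = -2.3 × (8.22 - 5.22) = -6.9%, loss ≈ 17186 × 6.9/100 ≈ 1186.
Year 1992: gap = -2.3 × (10.39 - 5.22) = -11.891%, loss ≈ 17186 × 11.891/100 ≈ 2044.
Year 1993: gap = -2.3 × (6.49 - 5.22) = -2.921%, loss ≈ 17186 × 2.921/100 ≈ 502.
Year 1994: gap = -2.3 × (8.62 - 5.22) = -7.82%, loss ≈ 17186 × 7.82/100 ≈ 1344.
Year 1995: gap = -2.3 × (10.01 - 5.22) = -11.017%, loss ≈ 17186 × 11.017/100 ≈ 1893.
Total lost output = 1186 + 2044 + 502 + 1344 + 1893 = 6969 billion.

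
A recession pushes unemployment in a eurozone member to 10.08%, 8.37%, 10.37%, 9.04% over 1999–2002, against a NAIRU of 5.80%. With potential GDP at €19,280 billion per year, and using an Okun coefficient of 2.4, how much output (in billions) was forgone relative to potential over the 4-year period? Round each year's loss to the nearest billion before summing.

€6,783 billion

Year 1999: gap = -2.4 × (10.08 - 5.8) = -10.272%, loss ≈ 19280 × 10.272/100 ≈ 1980.
Year 2000: gap = -2.4 × (8.37 - 5.8) = -6.168%, loss ≈ 19280 × 6.168/100 ≈ 1189.
Year 2001: gap = -2.4 × (10.37 - 5.8) = -10.968%, loss ≈ 19280 × 10.968/100 ≈ 2115.
Year 2002: gap = -2.4 × (9.04 - 5.8) = -7.776%, loss ≈ 19280 × 7.776/100 ≈ 1499.
Total lost output = 1980 + 1189 + 2115 + 1499 = 6783 billion.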